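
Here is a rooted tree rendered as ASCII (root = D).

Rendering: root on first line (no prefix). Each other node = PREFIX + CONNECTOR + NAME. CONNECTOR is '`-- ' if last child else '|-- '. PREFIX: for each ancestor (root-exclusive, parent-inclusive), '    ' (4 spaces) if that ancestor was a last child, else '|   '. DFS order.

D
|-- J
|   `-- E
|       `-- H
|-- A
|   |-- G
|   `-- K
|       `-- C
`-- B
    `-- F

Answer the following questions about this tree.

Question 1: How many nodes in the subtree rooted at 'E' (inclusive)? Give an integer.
Subtree rooted at E contains: E, H
Count = 2

Answer: 2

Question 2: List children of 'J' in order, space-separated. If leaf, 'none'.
Node J's children (from adjacency): E

Answer: E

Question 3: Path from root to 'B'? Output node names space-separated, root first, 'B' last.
Walk down from root: D -> B

Answer: D B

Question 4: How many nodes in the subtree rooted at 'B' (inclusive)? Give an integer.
Subtree rooted at B contains: B, F
Count = 2

Answer: 2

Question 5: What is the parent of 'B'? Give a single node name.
Answer: D

Derivation:
Scan adjacency: B appears as child of D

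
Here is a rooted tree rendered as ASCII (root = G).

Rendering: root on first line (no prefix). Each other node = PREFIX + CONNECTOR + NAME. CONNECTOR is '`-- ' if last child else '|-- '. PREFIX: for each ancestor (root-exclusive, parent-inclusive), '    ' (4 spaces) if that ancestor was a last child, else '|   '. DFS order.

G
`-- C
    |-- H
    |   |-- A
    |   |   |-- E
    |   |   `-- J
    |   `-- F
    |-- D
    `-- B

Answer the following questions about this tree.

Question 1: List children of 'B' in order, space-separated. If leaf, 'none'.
Node B's children (from adjacency): (leaf)

Answer: none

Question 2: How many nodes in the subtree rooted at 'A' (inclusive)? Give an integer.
Subtree rooted at A contains: A, E, J
Count = 3

Answer: 3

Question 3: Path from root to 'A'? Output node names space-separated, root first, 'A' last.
Walk down from root: G -> C -> H -> A

Answer: G C H A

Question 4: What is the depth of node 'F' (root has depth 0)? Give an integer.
Answer: 3

Derivation:
Path from root to F: G -> C -> H -> F
Depth = number of edges = 3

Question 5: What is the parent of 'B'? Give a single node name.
Answer: C

Derivation:
Scan adjacency: B appears as child of C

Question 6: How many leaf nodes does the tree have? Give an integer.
Leaves (nodes with no children): B, D, E, F, J

Answer: 5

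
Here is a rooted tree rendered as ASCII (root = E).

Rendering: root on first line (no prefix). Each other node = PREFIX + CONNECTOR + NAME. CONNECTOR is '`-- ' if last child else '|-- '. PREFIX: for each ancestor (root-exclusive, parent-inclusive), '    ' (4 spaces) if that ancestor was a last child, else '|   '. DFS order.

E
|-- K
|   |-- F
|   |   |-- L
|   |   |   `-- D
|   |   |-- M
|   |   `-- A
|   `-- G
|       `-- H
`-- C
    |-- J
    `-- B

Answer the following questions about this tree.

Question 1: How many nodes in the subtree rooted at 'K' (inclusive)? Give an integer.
Answer: 8

Derivation:
Subtree rooted at K contains: A, D, F, G, H, K, L, M
Count = 8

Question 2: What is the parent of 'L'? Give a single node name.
Answer: F

Derivation:
Scan adjacency: L appears as child of F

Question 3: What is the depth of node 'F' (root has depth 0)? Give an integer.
Path from root to F: E -> K -> F
Depth = number of edges = 2

Answer: 2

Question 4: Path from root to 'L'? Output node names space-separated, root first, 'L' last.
Walk down from root: E -> K -> F -> L

Answer: E K F L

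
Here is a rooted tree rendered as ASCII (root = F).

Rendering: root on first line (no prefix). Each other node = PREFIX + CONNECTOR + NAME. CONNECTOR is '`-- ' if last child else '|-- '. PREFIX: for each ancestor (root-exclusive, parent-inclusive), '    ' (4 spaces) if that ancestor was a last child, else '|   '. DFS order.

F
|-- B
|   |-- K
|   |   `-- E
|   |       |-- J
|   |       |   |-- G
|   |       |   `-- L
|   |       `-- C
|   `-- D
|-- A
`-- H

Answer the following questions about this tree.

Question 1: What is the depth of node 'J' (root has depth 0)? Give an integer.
Path from root to J: F -> B -> K -> E -> J
Depth = number of edges = 4

Answer: 4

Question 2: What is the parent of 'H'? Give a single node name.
Scan adjacency: H appears as child of F

Answer: F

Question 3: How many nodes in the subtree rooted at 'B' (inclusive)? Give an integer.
Subtree rooted at B contains: B, C, D, E, G, J, K, L
Count = 8

Answer: 8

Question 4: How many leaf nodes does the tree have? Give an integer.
Answer: 6

Derivation:
Leaves (nodes with no children): A, C, D, G, H, L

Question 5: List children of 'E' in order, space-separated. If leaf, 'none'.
Node E's children (from adjacency): J, C

Answer: J C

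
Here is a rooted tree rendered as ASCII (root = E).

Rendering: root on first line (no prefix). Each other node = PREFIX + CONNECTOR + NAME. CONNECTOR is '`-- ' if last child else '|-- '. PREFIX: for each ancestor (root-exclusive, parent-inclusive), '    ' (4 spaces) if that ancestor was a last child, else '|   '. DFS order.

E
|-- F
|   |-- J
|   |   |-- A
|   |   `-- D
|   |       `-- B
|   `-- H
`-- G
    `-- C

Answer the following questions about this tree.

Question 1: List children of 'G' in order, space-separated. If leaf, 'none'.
Answer: C

Derivation:
Node G's children (from adjacency): C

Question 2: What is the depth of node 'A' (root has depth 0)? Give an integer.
Path from root to A: E -> F -> J -> A
Depth = number of edges = 3

Answer: 3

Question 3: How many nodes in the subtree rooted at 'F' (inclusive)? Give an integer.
Answer: 6

Derivation:
Subtree rooted at F contains: A, B, D, F, H, J
Count = 6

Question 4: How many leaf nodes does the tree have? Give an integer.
Answer: 4

Derivation:
Leaves (nodes with no children): A, B, C, H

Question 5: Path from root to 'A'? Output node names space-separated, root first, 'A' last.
Answer: E F J A

Derivation:
Walk down from root: E -> F -> J -> A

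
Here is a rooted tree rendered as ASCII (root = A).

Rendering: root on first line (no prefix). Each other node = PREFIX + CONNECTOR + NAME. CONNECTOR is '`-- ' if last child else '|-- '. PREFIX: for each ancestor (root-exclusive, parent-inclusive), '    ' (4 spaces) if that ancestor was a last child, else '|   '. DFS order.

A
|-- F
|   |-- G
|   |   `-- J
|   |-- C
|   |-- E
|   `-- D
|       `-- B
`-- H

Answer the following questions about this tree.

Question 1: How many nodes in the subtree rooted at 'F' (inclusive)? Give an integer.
Answer: 7

Derivation:
Subtree rooted at F contains: B, C, D, E, F, G, J
Count = 7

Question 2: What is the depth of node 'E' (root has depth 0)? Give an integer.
Path from root to E: A -> F -> E
Depth = number of edges = 2

Answer: 2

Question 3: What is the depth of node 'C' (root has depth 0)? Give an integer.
Answer: 2

Derivation:
Path from root to C: A -> F -> C
Depth = number of edges = 2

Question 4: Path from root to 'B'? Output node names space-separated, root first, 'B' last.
Walk down from root: A -> F -> D -> B

Answer: A F D B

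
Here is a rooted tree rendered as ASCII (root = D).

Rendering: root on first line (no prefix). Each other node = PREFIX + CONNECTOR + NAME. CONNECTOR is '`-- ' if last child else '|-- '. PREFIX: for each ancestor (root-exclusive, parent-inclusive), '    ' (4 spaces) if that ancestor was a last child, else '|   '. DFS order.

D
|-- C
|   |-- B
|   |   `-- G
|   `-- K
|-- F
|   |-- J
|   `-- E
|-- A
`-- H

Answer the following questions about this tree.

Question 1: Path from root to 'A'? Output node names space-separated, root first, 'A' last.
Walk down from root: D -> A

Answer: D A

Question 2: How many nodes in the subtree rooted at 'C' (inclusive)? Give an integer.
Answer: 4

Derivation:
Subtree rooted at C contains: B, C, G, K
Count = 4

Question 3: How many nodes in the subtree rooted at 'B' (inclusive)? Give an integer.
Subtree rooted at B contains: B, G
Count = 2

Answer: 2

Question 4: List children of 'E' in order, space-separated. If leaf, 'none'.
Node E's children (from adjacency): (leaf)

Answer: none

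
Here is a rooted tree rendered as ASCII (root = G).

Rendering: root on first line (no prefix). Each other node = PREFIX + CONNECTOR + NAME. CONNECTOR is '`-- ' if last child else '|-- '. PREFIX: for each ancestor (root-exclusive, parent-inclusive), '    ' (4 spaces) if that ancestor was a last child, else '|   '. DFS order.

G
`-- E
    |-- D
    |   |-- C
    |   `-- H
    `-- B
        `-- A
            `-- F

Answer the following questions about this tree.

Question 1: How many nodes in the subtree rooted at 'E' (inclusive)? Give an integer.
Subtree rooted at E contains: A, B, C, D, E, F, H
Count = 7

Answer: 7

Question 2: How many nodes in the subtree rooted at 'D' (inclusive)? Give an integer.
Answer: 3

Derivation:
Subtree rooted at D contains: C, D, H
Count = 3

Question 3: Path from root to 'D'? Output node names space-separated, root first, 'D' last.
Walk down from root: G -> E -> D

Answer: G E D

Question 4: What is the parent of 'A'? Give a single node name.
Scan adjacency: A appears as child of B

Answer: B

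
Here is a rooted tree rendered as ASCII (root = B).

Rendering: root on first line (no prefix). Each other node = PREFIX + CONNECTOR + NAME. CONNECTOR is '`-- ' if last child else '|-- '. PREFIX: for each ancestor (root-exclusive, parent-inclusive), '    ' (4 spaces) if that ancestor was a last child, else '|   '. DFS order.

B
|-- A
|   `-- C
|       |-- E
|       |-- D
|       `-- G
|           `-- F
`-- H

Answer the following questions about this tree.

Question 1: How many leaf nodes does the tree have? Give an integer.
Leaves (nodes with no children): D, E, F, H

Answer: 4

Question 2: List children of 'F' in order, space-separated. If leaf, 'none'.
Answer: none

Derivation:
Node F's children (from adjacency): (leaf)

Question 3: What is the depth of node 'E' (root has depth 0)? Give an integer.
Answer: 3

Derivation:
Path from root to E: B -> A -> C -> E
Depth = number of edges = 3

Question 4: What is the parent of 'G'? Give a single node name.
Scan adjacency: G appears as child of C

Answer: C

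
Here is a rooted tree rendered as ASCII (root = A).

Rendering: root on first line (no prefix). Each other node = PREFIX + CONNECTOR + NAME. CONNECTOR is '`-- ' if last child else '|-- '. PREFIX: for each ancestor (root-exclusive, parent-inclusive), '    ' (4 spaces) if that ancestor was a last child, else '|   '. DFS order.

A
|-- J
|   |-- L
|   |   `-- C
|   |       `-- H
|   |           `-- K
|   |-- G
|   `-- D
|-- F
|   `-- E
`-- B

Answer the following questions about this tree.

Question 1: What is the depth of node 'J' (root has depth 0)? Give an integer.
Path from root to J: A -> J
Depth = number of edges = 1

Answer: 1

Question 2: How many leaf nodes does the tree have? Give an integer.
Leaves (nodes with no children): B, D, E, G, K

Answer: 5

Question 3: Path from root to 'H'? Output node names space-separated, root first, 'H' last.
Answer: A J L C H

Derivation:
Walk down from root: A -> J -> L -> C -> H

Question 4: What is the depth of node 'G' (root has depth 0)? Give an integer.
Path from root to G: A -> J -> G
Depth = number of edges = 2

Answer: 2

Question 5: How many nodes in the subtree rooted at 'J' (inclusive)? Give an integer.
Answer: 7

Derivation:
Subtree rooted at J contains: C, D, G, H, J, K, L
Count = 7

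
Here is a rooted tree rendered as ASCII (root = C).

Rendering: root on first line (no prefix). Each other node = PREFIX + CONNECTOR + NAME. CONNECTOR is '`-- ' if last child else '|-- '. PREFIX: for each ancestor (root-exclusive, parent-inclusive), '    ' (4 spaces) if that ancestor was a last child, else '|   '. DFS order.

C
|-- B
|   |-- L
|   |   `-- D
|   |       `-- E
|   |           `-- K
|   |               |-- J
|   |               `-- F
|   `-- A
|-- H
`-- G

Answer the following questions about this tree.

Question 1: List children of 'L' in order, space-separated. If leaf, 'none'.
Node L's children (from adjacency): D

Answer: D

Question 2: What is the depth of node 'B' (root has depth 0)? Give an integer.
Path from root to B: C -> B
Depth = number of edges = 1

Answer: 1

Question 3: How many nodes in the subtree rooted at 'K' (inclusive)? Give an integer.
Subtree rooted at K contains: F, J, K
Count = 3

Answer: 3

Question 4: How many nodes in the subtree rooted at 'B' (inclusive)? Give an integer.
Subtree rooted at B contains: A, B, D, E, F, J, K, L
Count = 8

Answer: 8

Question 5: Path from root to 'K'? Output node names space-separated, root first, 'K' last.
Answer: C B L D E K

Derivation:
Walk down from root: C -> B -> L -> D -> E -> K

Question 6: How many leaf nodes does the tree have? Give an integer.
Leaves (nodes with no children): A, F, G, H, J

Answer: 5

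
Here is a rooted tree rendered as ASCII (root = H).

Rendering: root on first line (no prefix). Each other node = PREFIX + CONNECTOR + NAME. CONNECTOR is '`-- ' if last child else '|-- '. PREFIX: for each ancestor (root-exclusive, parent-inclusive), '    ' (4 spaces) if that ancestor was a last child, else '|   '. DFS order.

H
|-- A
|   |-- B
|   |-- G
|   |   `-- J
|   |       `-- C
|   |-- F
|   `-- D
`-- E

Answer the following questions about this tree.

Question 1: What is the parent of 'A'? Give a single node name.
Scan adjacency: A appears as child of H

Answer: H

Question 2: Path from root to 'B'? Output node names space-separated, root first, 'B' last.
Walk down from root: H -> A -> B

Answer: H A B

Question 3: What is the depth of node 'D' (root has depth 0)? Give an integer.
Answer: 2

Derivation:
Path from root to D: H -> A -> D
Depth = number of edges = 2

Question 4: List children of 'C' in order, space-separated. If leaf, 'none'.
Node C's children (from adjacency): (leaf)

Answer: none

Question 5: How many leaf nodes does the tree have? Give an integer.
Leaves (nodes with no children): B, C, D, E, F

Answer: 5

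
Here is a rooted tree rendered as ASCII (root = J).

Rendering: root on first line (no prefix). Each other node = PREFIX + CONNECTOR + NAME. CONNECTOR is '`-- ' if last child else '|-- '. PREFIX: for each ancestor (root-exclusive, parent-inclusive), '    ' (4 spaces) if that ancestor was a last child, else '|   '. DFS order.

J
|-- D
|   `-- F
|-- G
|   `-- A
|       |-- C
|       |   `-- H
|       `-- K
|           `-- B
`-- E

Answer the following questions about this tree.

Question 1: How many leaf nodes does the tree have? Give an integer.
Leaves (nodes with no children): B, E, F, H

Answer: 4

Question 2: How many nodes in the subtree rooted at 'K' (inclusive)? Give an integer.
Answer: 2

Derivation:
Subtree rooted at K contains: B, K
Count = 2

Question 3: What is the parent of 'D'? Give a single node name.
Scan adjacency: D appears as child of J

Answer: J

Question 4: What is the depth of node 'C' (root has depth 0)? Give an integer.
Path from root to C: J -> G -> A -> C
Depth = number of edges = 3

Answer: 3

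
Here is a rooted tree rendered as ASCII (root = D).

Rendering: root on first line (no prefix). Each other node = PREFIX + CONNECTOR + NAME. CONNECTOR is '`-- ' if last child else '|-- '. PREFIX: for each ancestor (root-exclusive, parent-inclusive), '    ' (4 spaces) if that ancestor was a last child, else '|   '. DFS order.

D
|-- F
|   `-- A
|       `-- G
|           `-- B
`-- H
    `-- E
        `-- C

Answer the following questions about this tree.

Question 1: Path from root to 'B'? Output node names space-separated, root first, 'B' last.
Answer: D F A G B

Derivation:
Walk down from root: D -> F -> A -> G -> B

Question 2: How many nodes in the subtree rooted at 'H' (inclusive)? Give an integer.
Subtree rooted at H contains: C, E, H
Count = 3

Answer: 3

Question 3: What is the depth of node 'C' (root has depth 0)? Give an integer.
Path from root to C: D -> H -> E -> C
Depth = number of edges = 3

Answer: 3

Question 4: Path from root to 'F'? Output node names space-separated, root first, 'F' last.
Walk down from root: D -> F

Answer: D F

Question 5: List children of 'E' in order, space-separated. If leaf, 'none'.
Node E's children (from adjacency): C

Answer: C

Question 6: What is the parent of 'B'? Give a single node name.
Answer: G

Derivation:
Scan adjacency: B appears as child of G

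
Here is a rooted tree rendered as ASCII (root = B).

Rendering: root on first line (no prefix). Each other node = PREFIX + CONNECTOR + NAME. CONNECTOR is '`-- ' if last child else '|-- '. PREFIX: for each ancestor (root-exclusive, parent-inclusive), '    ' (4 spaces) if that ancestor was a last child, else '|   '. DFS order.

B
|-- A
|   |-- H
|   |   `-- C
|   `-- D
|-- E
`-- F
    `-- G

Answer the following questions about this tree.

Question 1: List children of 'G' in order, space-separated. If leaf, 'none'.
Answer: none

Derivation:
Node G's children (from adjacency): (leaf)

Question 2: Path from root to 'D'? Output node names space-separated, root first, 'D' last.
Walk down from root: B -> A -> D

Answer: B A D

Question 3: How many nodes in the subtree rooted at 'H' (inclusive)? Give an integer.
Subtree rooted at H contains: C, H
Count = 2

Answer: 2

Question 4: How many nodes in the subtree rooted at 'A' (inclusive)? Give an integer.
Subtree rooted at A contains: A, C, D, H
Count = 4

Answer: 4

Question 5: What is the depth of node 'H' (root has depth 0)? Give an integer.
Answer: 2

Derivation:
Path from root to H: B -> A -> H
Depth = number of edges = 2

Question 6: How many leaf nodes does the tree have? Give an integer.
Answer: 4

Derivation:
Leaves (nodes with no children): C, D, E, G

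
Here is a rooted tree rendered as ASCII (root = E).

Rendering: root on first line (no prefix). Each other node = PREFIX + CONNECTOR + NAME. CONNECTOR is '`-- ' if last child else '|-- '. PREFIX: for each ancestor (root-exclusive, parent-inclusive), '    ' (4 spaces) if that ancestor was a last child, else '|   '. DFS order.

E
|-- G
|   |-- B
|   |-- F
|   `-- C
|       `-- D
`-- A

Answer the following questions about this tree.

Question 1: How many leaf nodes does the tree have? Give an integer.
Answer: 4

Derivation:
Leaves (nodes with no children): A, B, D, F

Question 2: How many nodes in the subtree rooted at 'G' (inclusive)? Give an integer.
Subtree rooted at G contains: B, C, D, F, G
Count = 5

Answer: 5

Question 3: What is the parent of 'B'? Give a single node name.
Answer: G

Derivation:
Scan adjacency: B appears as child of G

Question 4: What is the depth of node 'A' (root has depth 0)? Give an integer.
Answer: 1

Derivation:
Path from root to A: E -> A
Depth = number of edges = 1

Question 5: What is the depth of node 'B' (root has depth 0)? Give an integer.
Path from root to B: E -> G -> B
Depth = number of edges = 2

Answer: 2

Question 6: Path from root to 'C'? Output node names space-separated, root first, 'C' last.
Walk down from root: E -> G -> C

Answer: E G C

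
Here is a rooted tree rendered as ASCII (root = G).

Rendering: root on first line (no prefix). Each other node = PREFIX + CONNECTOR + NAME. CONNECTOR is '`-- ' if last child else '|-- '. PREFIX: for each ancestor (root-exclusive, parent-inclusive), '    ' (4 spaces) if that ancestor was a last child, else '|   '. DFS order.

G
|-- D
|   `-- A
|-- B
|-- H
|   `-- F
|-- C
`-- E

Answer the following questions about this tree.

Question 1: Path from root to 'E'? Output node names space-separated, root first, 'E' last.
Walk down from root: G -> E

Answer: G E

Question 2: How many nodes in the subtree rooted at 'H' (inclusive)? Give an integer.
Answer: 2

Derivation:
Subtree rooted at H contains: F, H
Count = 2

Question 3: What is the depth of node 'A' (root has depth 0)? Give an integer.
Path from root to A: G -> D -> A
Depth = number of edges = 2

Answer: 2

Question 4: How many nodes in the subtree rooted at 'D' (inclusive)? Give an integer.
Subtree rooted at D contains: A, D
Count = 2

Answer: 2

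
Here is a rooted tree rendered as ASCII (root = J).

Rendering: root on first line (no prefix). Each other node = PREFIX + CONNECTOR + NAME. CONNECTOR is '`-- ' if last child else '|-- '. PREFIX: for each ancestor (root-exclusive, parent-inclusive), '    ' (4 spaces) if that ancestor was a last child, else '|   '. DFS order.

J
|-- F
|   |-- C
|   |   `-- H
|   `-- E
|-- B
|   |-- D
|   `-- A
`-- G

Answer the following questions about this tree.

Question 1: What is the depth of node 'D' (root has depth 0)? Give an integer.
Answer: 2

Derivation:
Path from root to D: J -> B -> D
Depth = number of edges = 2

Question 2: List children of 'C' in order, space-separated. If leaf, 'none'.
Answer: H

Derivation:
Node C's children (from adjacency): H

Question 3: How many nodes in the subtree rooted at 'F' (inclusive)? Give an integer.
Answer: 4

Derivation:
Subtree rooted at F contains: C, E, F, H
Count = 4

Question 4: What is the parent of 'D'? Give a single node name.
Answer: B

Derivation:
Scan adjacency: D appears as child of B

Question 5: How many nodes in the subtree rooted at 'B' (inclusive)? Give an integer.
Answer: 3

Derivation:
Subtree rooted at B contains: A, B, D
Count = 3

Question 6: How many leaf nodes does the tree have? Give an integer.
Leaves (nodes with no children): A, D, E, G, H

Answer: 5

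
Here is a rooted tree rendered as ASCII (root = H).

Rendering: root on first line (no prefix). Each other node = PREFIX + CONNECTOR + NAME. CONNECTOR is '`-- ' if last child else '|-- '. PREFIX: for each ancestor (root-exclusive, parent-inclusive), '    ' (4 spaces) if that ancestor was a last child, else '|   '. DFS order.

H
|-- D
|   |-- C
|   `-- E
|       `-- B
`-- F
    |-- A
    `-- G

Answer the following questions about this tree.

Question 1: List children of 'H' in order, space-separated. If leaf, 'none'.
Answer: D F

Derivation:
Node H's children (from adjacency): D, F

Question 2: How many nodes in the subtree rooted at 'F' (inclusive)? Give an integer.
Answer: 3

Derivation:
Subtree rooted at F contains: A, F, G
Count = 3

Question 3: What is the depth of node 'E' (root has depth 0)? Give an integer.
Path from root to E: H -> D -> E
Depth = number of edges = 2

Answer: 2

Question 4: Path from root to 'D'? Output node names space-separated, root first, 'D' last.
Answer: H D

Derivation:
Walk down from root: H -> D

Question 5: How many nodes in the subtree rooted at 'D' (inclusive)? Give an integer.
Answer: 4

Derivation:
Subtree rooted at D contains: B, C, D, E
Count = 4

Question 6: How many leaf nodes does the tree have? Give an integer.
Leaves (nodes with no children): A, B, C, G

Answer: 4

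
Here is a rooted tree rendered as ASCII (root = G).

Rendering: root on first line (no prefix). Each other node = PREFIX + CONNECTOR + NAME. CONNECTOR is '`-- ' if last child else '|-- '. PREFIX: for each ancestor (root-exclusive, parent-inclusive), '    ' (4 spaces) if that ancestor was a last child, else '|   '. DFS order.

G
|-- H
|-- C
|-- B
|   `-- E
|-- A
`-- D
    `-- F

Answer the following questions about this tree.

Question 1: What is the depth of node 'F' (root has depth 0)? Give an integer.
Path from root to F: G -> D -> F
Depth = number of edges = 2

Answer: 2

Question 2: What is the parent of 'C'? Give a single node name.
Answer: G

Derivation:
Scan adjacency: C appears as child of G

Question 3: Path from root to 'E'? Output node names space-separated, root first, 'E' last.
Answer: G B E

Derivation:
Walk down from root: G -> B -> E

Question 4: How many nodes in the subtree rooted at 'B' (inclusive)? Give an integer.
Subtree rooted at B contains: B, E
Count = 2

Answer: 2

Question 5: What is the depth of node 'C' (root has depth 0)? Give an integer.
Path from root to C: G -> C
Depth = number of edges = 1

Answer: 1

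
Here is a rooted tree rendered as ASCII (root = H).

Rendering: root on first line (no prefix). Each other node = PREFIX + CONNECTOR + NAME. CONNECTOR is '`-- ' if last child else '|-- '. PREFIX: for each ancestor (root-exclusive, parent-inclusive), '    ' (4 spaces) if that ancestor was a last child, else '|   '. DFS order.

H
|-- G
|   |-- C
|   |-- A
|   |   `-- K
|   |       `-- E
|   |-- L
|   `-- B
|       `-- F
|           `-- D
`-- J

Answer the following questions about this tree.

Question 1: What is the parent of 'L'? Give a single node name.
Scan adjacency: L appears as child of G

Answer: G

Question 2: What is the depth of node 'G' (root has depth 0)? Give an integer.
Answer: 1

Derivation:
Path from root to G: H -> G
Depth = number of edges = 1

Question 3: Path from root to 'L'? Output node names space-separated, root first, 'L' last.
Answer: H G L

Derivation:
Walk down from root: H -> G -> L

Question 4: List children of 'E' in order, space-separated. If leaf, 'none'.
Node E's children (from adjacency): (leaf)

Answer: none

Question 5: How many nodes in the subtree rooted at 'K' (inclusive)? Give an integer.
Answer: 2

Derivation:
Subtree rooted at K contains: E, K
Count = 2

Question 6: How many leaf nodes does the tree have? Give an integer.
Leaves (nodes with no children): C, D, E, J, L

Answer: 5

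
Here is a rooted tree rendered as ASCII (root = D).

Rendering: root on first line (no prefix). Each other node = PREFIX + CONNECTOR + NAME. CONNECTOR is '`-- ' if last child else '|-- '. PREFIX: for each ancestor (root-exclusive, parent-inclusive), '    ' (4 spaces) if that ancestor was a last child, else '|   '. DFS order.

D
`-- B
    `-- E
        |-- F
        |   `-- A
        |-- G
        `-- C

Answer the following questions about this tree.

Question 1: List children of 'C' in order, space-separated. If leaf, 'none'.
Node C's children (from adjacency): (leaf)

Answer: none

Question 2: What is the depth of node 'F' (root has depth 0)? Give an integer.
Path from root to F: D -> B -> E -> F
Depth = number of edges = 3

Answer: 3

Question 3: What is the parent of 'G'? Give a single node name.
Answer: E

Derivation:
Scan adjacency: G appears as child of E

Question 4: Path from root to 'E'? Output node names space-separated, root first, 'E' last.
Answer: D B E

Derivation:
Walk down from root: D -> B -> E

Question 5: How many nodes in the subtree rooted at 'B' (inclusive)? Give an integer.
Subtree rooted at B contains: A, B, C, E, F, G
Count = 6

Answer: 6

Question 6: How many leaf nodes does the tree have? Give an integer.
Answer: 3

Derivation:
Leaves (nodes with no children): A, C, G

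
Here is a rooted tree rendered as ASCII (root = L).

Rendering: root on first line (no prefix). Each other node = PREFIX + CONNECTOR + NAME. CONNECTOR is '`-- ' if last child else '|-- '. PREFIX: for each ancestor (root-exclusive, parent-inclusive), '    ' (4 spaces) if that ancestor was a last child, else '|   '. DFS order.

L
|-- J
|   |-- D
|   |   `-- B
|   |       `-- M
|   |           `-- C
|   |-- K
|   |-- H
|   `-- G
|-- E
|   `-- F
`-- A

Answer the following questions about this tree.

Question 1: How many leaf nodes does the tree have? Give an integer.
Leaves (nodes with no children): A, C, F, G, H, K

Answer: 6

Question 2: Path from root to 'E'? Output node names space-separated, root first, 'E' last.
Walk down from root: L -> E

Answer: L E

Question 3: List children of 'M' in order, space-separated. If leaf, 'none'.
Node M's children (from adjacency): C

Answer: C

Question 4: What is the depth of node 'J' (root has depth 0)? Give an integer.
Path from root to J: L -> J
Depth = number of edges = 1

Answer: 1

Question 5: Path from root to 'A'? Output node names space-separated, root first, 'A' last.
Walk down from root: L -> A

Answer: L A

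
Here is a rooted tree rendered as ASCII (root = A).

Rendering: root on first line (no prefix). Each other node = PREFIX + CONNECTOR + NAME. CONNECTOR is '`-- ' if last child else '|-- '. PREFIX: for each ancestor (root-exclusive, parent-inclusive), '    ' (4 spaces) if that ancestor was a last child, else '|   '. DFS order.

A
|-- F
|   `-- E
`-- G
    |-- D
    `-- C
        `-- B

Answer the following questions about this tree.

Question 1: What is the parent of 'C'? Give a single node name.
Scan adjacency: C appears as child of G

Answer: G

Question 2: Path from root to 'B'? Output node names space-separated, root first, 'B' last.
Walk down from root: A -> G -> C -> B

Answer: A G C B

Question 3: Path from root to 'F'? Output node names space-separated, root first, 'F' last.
Answer: A F

Derivation:
Walk down from root: A -> F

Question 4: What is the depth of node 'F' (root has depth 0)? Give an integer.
Path from root to F: A -> F
Depth = number of edges = 1

Answer: 1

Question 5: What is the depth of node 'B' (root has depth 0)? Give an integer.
Answer: 3

Derivation:
Path from root to B: A -> G -> C -> B
Depth = number of edges = 3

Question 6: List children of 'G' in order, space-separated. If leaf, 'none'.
Node G's children (from adjacency): D, C

Answer: D C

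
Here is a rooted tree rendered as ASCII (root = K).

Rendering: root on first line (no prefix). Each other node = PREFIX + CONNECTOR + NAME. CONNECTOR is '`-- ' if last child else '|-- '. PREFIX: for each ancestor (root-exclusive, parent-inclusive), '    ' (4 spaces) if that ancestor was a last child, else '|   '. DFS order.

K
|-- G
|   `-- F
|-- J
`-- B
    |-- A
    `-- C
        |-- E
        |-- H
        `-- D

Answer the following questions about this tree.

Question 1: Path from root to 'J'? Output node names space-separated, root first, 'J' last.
Walk down from root: K -> J

Answer: K J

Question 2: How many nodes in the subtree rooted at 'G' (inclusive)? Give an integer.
Answer: 2

Derivation:
Subtree rooted at G contains: F, G
Count = 2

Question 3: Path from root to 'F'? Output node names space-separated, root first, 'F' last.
Walk down from root: K -> G -> F

Answer: K G F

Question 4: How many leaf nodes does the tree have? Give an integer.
Leaves (nodes with no children): A, D, E, F, H, J

Answer: 6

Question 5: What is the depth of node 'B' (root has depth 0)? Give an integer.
Answer: 1

Derivation:
Path from root to B: K -> B
Depth = number of edges = 1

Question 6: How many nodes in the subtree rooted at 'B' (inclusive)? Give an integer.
Answer: 6

Derivation:
Subtree rooted at B contains: A, B, C, D, E, H
Count = 6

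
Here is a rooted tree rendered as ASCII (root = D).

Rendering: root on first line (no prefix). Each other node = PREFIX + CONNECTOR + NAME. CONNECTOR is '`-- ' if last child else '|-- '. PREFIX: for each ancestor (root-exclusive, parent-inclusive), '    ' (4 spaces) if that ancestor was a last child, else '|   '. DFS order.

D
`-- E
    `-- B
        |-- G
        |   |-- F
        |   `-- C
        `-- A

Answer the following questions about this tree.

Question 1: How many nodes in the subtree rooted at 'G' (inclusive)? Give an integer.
Subtree rooted at G contains: C, F, G
Count = 3

Answer: 3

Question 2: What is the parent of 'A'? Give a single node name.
Answer: B

Derivation:
Scan adjacency: A appears as child of B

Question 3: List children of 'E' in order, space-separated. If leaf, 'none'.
Node E's children (from adjacency): B

Answer: B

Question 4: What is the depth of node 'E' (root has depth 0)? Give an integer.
Path from root to E: D -> E
Depth = number of edges = 1

Answer: 1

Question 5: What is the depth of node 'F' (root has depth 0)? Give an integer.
Path from root to F: D -> E -> B -> G -> F
Depth = number of edges = 4

Answer: 4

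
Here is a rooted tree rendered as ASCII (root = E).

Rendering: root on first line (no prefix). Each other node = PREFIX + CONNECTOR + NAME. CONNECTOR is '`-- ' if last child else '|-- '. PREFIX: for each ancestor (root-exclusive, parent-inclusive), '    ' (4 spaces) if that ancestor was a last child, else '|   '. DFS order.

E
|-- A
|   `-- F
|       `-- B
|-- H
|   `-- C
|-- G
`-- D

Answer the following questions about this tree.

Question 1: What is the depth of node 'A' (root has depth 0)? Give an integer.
Path from root to A: E -> A
Depth = number of edges = 1

Answer: 1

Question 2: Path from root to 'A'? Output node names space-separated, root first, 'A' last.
Walk down from root: E -> A

Answer: E A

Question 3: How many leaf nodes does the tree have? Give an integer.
Answer: 4

Derivation:
Leaves (nodes with no children): B, C, D, G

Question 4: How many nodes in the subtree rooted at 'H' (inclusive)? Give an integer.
Answer: 2

Derivation:
Subtree rooted at H contains: C, H
Count = 2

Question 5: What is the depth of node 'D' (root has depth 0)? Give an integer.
Path from root to D: E -> D
Depth = number of edges = 1

Answer: 1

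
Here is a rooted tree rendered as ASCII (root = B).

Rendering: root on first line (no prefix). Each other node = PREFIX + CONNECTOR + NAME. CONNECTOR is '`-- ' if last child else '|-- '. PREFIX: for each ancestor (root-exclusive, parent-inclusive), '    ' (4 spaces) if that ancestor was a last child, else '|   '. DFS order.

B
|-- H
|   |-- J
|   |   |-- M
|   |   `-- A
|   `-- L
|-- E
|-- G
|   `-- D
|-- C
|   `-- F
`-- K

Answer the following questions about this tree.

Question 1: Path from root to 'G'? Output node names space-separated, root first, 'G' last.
Answer: B G

Derivation:
Walk down from root: B -> G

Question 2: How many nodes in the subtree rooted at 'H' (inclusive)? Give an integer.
Subtree rooted at H contains: A, H, J, L, M
Count = 5

Answer: 5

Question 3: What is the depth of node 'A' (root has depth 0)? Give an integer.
Answer: 3

Derivation:
Path from root to A: B -> H -> J -> A
Depth = number of edges = 3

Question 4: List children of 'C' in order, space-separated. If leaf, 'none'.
Answer: F

Derivation:
Node C's children (from adjacency): F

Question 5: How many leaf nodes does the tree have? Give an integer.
Answer: 7

Derivation:
Leaves (nodes with no children): A, D, E, F, K, L, M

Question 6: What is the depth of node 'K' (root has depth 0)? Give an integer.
Answer: 1

Derivation:
Path from root to K: B -> K
Depth = number of edges = 1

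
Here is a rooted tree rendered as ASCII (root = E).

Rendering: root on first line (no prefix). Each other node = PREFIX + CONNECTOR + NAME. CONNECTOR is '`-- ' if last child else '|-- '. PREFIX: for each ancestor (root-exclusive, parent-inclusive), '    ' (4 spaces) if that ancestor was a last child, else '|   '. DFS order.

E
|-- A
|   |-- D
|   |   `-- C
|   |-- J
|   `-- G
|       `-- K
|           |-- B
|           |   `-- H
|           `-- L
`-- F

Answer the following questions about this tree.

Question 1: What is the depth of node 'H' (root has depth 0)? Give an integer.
Answer: 5

Derivation:
Path from root to H: E -> A -> G -> K -> B -> H
Depth = number of edges = 5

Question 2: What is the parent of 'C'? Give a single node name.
Scan adjacency: C appears as child of D

Answer: D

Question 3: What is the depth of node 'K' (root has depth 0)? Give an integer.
Answer: 3

Derivation:
Path from root to K: E -> A -> G -> K
Depth = number of edges = 3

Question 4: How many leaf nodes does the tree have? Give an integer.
Leaves (nodes with no children): C, F, H, J, L

Answer: 5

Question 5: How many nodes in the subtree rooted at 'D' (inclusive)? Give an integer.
Subtree rooted at D contains: C, D
Count = 2

Answer: 2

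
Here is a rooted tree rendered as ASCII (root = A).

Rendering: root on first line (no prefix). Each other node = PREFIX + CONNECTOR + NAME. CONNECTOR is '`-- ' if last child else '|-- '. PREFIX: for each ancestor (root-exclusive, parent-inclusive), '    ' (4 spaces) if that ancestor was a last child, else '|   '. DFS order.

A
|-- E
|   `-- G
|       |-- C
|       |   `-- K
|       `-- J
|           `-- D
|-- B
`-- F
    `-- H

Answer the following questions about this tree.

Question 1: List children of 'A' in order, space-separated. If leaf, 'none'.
Answer: E B F

Derivation:
Node A's children (from adjacency): E, B, F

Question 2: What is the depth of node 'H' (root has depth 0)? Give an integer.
Answer: 2

Derivation:
Path from root to H: A -> F -> H
Depth = number of edges = 2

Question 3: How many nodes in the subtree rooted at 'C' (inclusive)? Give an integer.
Subtree rooted at C contains: C, K
Count = 2

Answer: 2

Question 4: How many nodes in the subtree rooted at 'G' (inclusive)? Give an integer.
Answer: 5

Derivation:
Subtree rooted at G contains: C, D, G, J, K
Count = 5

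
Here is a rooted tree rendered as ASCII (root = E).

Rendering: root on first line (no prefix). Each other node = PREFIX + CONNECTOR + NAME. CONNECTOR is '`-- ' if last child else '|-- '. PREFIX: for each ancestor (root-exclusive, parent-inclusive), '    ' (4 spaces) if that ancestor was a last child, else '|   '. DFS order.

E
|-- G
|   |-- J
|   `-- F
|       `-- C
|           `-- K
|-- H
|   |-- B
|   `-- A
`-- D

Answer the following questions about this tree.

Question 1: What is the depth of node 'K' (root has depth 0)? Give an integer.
Path from root to K: E -> G -> F -> C -> K
Depth = number of edges = 4

Answer: 4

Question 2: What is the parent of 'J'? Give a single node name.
Answer: G

Derivation:
Scan adjacency: J appears as child of G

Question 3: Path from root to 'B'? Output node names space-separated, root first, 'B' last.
Walk down from root: E -> H -> B

Answer: E H B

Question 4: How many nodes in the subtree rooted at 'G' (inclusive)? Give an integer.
Subtree rooted at G contains: C, F, G, J, K
Count = 5

Answer: 5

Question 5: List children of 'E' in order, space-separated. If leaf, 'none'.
Answer: G H D

Derivation:
Node E's children (from adjacency): G, H, D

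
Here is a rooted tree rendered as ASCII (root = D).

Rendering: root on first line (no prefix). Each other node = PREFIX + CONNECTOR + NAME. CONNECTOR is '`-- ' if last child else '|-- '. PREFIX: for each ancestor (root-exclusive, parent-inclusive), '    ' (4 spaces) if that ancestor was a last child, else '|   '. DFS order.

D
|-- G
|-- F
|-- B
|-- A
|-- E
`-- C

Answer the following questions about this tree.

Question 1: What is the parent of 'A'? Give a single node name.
Answer: D

Derivation:
Scan adjacency: A appears as child of D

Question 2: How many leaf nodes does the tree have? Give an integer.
Answer: 6

Derivation:
Leaves (nodes with no children): A, B, C, E, F, G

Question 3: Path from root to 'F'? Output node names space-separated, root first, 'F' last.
Answer: D F

Derivation:
Walk down from root: D -> F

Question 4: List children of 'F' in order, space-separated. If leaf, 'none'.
Answer: none

Derivation:
Node F's children (from adjacency): (leaf)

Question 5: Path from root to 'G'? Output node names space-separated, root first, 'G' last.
Answer: D G

Derivation:
Walk down from root: D -> G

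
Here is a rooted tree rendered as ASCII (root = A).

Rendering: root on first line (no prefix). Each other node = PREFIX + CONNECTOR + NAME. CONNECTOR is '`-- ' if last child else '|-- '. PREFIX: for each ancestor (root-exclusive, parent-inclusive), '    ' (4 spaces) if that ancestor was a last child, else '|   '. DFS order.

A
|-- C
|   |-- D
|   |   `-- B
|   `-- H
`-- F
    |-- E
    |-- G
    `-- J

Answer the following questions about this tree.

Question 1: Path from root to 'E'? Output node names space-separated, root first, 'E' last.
Answer: A F E

Derivation:
Walk down from root: A -> F -> E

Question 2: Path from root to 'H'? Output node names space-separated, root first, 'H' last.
Walk down from root: A -> C -> H

Answer: A C H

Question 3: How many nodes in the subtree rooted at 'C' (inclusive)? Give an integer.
Subtree rooted at C contains: B, C, D, H
Count = 4

Answer: 4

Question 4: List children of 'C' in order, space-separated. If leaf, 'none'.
Answer: D H

Derivation:
Node C's children (from adjacency): D, H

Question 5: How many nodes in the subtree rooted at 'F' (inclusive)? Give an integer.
Answer: 4

Derivation:
Subtree rooted at F contains: E, F, G, J
Count = 4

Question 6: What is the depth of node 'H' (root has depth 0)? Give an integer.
Answer: 2

Derivation:
Path from root to H: A -> C -> H
Depth = number of edges = 2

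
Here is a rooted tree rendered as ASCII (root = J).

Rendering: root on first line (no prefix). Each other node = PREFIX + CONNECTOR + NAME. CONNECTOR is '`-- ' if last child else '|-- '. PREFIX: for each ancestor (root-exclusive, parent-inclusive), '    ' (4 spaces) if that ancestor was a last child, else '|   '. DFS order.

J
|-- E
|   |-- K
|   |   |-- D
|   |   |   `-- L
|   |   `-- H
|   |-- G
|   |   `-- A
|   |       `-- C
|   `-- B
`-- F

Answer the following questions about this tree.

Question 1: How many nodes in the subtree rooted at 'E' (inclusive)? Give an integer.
Answer: 9

Derivation:
Subtree rooted at E contains: A, B, C, D, E, G, H, K, L
Count = 9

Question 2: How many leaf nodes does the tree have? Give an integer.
Leaves (nodes with no children): B, C, F, H, L

Answer: 5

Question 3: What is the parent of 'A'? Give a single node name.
Scan adjacency: A appears as child of G

Answer: G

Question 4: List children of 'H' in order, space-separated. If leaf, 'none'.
Node H's children (from adjacency): (leaf)

Answer: none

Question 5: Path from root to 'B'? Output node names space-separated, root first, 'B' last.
Walk down from root: J -> E -> B

Answer: J E B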